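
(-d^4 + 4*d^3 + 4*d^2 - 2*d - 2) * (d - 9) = -d^5 + 13*d^4 - 32*d^3 - 38*d^2 + 16*d + 18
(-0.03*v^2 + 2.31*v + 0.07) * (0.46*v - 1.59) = -0.0138*v^3 + 1.1103*v^2 - 3.6407*v - 0.1113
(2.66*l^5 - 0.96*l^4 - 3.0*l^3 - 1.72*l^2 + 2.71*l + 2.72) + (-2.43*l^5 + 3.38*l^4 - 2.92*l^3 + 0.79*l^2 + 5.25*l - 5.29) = 0.23*l^5 + 2.42*l^4 - 5.92*l^3 - 0.93*l^2 + 7.96*l - 2.57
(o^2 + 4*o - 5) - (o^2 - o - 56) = 5*o + 51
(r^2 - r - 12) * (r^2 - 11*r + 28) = r^4 - 12*r^3 + 27*r^2 + 104*r - 336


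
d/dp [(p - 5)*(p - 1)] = 2*p - 6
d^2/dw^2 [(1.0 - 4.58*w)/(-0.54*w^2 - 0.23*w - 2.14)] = ((1.08*w + 0.23)*(2.16*w + 0.46)*(4.58*w - 1.0) - (14.8392*w + 1.0268)*(0.54*w^2 + 0.23*w + 2.14))/(0.54*w^2 + 0.23*w + 2.14)^3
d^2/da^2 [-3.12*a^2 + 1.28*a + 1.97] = -6.24000000000000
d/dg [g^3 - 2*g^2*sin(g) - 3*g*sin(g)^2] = -2*g^2*cos(g) + 3*g^2 - 4*g*sin(g) - 3*g*sin(2*g) - 3*sin(g)^2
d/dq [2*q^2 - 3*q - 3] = 4*q - 3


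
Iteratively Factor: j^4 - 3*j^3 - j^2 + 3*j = (j)*(j^3 - 3*j^2 - j + 3) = j*(j + 1)*(j^2 - 4*j + 3) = j*(j - 3)*(j + 1)*(j - 1)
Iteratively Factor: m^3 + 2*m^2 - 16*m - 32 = (m - 4)*(m^2 + 6*m + 8) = (m - 4)*(m + 2)*(m + 4)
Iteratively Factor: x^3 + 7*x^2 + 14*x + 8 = (x + 2)*(x^2 + 5*x + 4) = (x + 2)*(x + 4)*(x + 1)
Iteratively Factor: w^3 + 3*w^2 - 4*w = (w + 4)*(w^2 - w) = w*(w + 4)*(w - 1)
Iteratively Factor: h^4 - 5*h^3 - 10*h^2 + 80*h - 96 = (h - 3)*(h^3 - 2*h^2 - 16*h + 32) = (h - 3)*(h + 4)*(h^2 - 6*h + 8) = (h - 3)*(h - 2)*(h + 4)*(h - 4)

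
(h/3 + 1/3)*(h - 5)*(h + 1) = h^3/3 - h^2 - 3*h - 5/3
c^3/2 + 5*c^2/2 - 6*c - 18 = (c/2 + 1)*(c - 3)*(c + 6)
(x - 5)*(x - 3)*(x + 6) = x^3 - 2*x^2 - 33*x + 90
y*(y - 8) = y^2 - 8*y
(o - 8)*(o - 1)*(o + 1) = o^3 - 8*o^2 - o + 8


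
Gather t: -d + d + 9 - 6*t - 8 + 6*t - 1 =0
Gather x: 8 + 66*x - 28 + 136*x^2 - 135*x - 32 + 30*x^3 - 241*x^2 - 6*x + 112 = 30*x^3 - 105*x^2 - 75*x + 60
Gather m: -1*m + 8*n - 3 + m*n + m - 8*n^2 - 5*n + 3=m*n - 8*n^2 + 3*n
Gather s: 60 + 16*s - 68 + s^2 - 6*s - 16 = s^2 + 10*s - 24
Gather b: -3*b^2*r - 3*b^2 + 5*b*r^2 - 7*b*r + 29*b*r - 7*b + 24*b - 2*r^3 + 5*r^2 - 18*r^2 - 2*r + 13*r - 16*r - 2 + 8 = b^2*(-3*r - 3) + b*(5*r^2 + 22*r + 17) - 2*r^3 - 13*r^2 - 5*r + 6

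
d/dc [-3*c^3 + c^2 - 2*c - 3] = -9*c^2 + 2*c - 2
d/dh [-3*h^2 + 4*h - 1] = 4 - 6*h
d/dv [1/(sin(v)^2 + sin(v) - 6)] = -(2*sin(v) + 1)*cos(v)/(sin(v)^2 + sin(v) - 6)^2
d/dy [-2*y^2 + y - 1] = 1 - 4*y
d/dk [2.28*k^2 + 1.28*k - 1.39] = 4.56*k + 1.28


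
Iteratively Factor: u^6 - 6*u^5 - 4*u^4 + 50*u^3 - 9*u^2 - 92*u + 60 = (u + 2)*(u^5 - 8*u^4 + 12*u^3 + 26*u^2 - 61*u + 30) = (u + 2)^2*(u^4 - 10*u^3 + 32*u^2 - 38*u + 15) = (u - 3)*(u + 2)^2*(u^3 - 7*u^2 + 11*u - 5) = (u - 5)*(u - 3)*(u + 2)^2*(u^2 - 2*u + 1) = (u - 5)*(u - 3)*(u - 1)*(u + 2)^2*(u - 1)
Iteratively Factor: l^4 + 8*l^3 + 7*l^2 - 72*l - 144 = (l + 4)*(l^3 + 4*l^2 - 9*l - 36) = (l + 4)^2*(l^2 - 9) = (l + 3)*(l + 4)^2*(l - 3)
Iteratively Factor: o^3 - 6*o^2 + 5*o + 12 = (o - 4)*(o^2 - 2*o - 3) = (o - 4)*(o - 3)*(o + 1)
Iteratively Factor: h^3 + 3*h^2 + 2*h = (h)*(h^2 + 3*h + 2) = h*(h + 2)*(h + 1)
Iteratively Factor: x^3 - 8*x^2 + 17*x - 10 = (x - 2)*(x^2 - 6*x + 5) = (x - 2)*(x - 1)*(x - 5)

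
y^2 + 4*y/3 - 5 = (y - 5/3)*(y + 3)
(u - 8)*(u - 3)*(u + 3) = u^3 - 8*u^2 - 9*u + 72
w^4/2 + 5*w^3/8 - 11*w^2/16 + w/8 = w*(w/2 + 1)*(w - 1/2)*(w - 1/4)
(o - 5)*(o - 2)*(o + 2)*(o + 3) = o^4 - 2*o^3 - 19*o^2 + 8*o + 60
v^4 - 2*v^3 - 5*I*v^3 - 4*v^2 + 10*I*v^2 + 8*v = v*(v - 2)*(v - 4*I)*(v - I)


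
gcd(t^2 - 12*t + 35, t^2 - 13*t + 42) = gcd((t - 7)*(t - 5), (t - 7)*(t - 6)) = t - 7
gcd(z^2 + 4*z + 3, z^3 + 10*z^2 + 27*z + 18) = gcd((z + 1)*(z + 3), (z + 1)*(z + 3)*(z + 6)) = z^2 + 4*z + 3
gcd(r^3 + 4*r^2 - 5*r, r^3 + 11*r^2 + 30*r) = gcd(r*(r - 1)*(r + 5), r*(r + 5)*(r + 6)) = r^2 + 5*r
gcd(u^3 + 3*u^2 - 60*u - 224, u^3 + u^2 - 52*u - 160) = u^2 - 4*u - 32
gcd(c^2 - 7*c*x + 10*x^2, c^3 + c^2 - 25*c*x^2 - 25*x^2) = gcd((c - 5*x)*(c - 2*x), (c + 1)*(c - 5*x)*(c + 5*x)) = -c + 5*x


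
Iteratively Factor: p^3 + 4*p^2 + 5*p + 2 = (p + 1)*(p^2 + 3*p + 2) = (p + 1)*(p + 2)*(p + 1)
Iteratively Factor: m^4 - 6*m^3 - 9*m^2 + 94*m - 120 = (m - 3)*(m^3 - 3*m^2 - 18*m + 40) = (m - 3)*(m + 4)*(m^2 - 7*m + 10) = (m - 5)*(m - 3)*(m + 4)*(m - 2)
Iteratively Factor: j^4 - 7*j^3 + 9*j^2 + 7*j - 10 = (j + 1)*(j^3 - 8*j^2 + 17*j - 10) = (j - 5)*(j + 1)*(j^2 - 3*j + 2) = (j - 5)*(j - 1)*(j + 1)*(j - 2)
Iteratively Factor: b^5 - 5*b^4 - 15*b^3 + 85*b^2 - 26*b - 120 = (b - 3)*(b^4 - 2*b^3 - 21*b^2 + 22*b + 40) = (b - 3)*(b + 1)*(b^3 - 3*b^2 - 18*b + 40) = (b - 3)*(b - 2)*(b + 1)*(b^2 - b - 20) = (b - 5)*(b - 3)*(b - 2)*(b + 1)*(b + 4)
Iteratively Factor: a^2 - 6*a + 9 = (a - 3)*(a - 3)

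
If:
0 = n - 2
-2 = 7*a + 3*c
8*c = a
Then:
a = -16/59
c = -2/59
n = 2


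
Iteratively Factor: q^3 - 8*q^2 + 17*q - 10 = (q - 1)*(q^2 - 7*q + 10) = (q - 5)*(q - 1)*(q - 2)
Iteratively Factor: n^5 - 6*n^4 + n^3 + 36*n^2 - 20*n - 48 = (n + 2)*(n^4 - 8*n^3 + 17*n^2 + 2*n - 24) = (n - 3)*(n + 2)*(n^3 - 5*n^2 + 2*n + 8) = (n - 3)*(n + 1)*(n + 2)*(n^2 - 6*n + 8) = (n - 4)*(n - 3)*(n + 1)*(n + 2)*(n - 2)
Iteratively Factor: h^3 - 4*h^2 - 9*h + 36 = (h - 3)*(h^2 - h - 12) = (h - 4)*(h - 3)*(h + 3)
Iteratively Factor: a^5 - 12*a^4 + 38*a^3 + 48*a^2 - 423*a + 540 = (a - 3)*(a^4 - 9*a^3 + 11*a^2 + 81*a - 180) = (a - 4)*(a - 3)*(a^3 - 5*a^2 - 9*a + 45) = (a - 5)*(a - 4)*(a - 3)*(a^2 - 9) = (a - 5)*(a - 4)*(a - 3)*(a + 3)*(a - 3)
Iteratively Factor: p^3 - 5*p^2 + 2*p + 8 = (p - 4)*(p^2 - p - 2) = (p - 4)*(p + 1)*(p - 2)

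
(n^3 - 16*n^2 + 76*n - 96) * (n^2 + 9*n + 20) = n^5 - 7*n^4 - 48*n^3 + 268*n^2 + 656*n - 1920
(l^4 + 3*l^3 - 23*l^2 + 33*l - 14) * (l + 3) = l^5 + 6*l^4 - 14*l^3 - 36*l^2 + 85*l - 42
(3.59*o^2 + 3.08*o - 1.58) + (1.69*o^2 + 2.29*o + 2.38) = 5.28*o^2 + 5.37*o + 0.8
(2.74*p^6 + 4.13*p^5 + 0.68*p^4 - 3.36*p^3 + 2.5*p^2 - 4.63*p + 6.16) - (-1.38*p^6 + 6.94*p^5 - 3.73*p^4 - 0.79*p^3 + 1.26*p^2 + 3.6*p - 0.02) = 4.12*p^6 - 2.81*p^5 + 4.41*p^4 - 2.57*p^3 + 1.24*p^2 - 8.23*p + 6.18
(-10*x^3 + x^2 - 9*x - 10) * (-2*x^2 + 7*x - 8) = 20*x^5 - 72*x^4 + 105*x^3 - 51*x^2 + 2*x + 80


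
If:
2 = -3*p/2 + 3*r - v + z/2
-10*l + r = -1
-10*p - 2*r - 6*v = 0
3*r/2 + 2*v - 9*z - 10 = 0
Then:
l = 47/270 - z/675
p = -73*z/27 - 76/27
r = 20/27 - 2*z/135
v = 203*z/45 + 40/9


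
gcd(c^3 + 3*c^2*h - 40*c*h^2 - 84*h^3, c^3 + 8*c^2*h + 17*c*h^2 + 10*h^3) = c + 2*h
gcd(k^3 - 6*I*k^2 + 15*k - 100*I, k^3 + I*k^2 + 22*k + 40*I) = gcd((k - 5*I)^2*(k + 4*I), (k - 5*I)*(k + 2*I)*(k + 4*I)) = k^2 - I*k + 20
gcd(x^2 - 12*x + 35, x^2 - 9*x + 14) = x - 7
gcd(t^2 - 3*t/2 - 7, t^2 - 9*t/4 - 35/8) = t - 7/2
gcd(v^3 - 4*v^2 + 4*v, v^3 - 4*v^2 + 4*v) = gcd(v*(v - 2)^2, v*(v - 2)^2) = v^3 - 4*v^2 + 4*v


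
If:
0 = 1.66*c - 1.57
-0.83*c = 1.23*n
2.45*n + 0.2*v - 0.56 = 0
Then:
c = 0.95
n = -0.64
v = 10.62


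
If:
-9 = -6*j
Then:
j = 3/2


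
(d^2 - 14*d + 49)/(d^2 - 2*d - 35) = (d - 7)/(d + 5)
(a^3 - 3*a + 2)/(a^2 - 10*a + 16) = (a^3 - 3*a + 2)/(a^2 - 10*a + 16)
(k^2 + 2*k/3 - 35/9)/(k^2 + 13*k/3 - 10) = (k + 7/3)/(k + 6)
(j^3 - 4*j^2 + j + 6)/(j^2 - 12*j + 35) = (j^3 - 4*j^2 + j + 6)/(j^2 - 12*j + 35)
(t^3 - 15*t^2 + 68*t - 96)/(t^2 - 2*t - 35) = (-t^3 + 15*t^2 - 68*t + 96)/(-t^2 + 2*t + 35)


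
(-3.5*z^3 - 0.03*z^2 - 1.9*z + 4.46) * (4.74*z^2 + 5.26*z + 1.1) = -16.59*z^5 - 18.5522*z^4 - 13.0138*z^3 + 11.1134*z^2 + 21.3696*z + 4.906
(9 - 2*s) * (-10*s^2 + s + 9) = 20*s^3 - 92*s^2 - 9*s + 81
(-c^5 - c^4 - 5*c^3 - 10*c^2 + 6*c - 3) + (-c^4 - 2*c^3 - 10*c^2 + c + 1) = -c^5 - 2*c^4 - 7*c^3 - 20*c^2 + 7*c - 2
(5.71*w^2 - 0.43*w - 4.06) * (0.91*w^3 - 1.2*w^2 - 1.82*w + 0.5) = 5.1961*w^5 - 7.2433*w^4 - 13.5708*w^3 + 8.5096*w^2 + 7.1742*w - 2.03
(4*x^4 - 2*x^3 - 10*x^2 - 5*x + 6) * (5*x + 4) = 20*x^5 + 6*x^4 - 58*x^3 - 65*x^2 + 10*x + 24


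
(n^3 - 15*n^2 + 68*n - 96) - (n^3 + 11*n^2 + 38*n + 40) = -26*n^2 + 30*n - 136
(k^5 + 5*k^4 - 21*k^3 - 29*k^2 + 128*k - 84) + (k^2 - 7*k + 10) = k^5 + 5*k^4 - 21*k^3 - 28*k^2 + 121*k - 74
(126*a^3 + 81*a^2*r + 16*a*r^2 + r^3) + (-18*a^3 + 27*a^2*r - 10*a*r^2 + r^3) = 108*a^3 + 108*a^2*r + 6*a*r^2 + 2*r^3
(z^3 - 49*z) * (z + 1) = z^4 + z^3 - 49*z^2 - 49*z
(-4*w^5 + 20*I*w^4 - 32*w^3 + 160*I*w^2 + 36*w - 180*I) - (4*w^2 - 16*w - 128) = -4*w^5 + 20*I*w^4 - 32*w^3 - 4*w^2 + 160*I*w^2 + 52*w + 128 - 180*I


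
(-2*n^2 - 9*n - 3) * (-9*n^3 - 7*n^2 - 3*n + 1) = 18*n^5 + 95*n^4 + 96*n^3 + 46*n^2 - 3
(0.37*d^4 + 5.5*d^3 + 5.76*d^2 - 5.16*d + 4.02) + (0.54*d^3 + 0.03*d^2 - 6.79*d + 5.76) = 0.37*d^4 + 6.04*d^3 + 5.79*d^2 - 11.95*d + 9.78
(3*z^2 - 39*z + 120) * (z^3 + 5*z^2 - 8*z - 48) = 3*z^5 - 24*z^4 - 99*z^3 + 768*z^2 + 912*z - 5760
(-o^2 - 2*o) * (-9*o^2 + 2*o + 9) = 9*o^4 + 16*o^3 - 13*o^2 - 18*o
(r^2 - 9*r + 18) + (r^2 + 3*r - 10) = 2*r^2 - 6*r + 8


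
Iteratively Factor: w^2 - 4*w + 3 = (w - 3)*(w - 1)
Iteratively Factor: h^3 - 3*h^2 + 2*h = (h)*(h^2 - 3*h + 2) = h*(h - 1)*(h - 2)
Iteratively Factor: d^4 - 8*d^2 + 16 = (d + 2)*(d^3 - 2*d^2 - 4*d + 8) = (d + 2)^2*(d^2 - 4*d + 4) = (d - 2)*(d + 2)^2*(d - 2)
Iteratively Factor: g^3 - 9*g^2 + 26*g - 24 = (g - 2)*(g^2 - 7*g + 12) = (g - 3)*(g - 2)*(g - 4)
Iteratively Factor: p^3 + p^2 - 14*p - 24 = (p + 2)*(p^2 - p - 12) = (p + 2)*(p + 3)*(p - 4)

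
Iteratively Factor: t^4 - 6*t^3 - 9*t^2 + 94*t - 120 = (t - 2)*(t^3 - 4*t^2 - 17*t + 60) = (t - 3)*(t - 2)*(t^2 - t - 20) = (t - 5)*(t - 3)*(t - 2)*(t + 4)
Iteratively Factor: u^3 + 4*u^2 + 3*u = (u + 3)*(u^2 + u) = u*(u + 3)*(u + 1)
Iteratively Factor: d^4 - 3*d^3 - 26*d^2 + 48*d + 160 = (d + 4)*(d^3 - 7*d^2 + 2*d + 40) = (d - 5)*(d + 4)*(d^2 - 2*d - 8) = (d - 5)*(d - 4)*(d + 4)*(d + 2)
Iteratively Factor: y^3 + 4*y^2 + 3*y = (y + 1)*(y^2 + 3*y) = (y + 1)*(y + 3)*(y)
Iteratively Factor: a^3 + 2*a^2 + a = (a + 1)*(a^2 + a) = (a + 1)^2*(a)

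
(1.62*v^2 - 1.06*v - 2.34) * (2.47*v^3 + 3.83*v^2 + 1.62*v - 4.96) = 4.0014*v^5 + 3.5864*v^4 - 7.2152*v^3 - 18.7146*v^2 + 1.4668*v + 11.6064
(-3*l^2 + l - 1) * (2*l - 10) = -6*l^3 + 32*l^2 - 12*l + 10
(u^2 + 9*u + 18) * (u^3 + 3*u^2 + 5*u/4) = u^5 + 12*u^4 + 185*u^3/4 + 261*u^2/4 + 45*u/2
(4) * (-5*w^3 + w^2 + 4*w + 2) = -20*w^3 + 4*w^2 + 16*w + 8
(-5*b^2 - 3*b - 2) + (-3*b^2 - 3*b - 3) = -8*b^2 - 6*b - 5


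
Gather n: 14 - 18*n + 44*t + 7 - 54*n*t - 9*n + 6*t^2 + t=n*(-54*t - 27) + 6*t^2 + 45*t + 21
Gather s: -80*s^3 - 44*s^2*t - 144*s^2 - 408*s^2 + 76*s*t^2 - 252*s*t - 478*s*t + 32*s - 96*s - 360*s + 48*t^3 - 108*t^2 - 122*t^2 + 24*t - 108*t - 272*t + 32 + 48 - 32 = -80*s^3 + s^2*(-44*t - 552) + s*(76*t^2 - 730*t - 424) + 48*t^3 - 230*t^2 - 356*t + 48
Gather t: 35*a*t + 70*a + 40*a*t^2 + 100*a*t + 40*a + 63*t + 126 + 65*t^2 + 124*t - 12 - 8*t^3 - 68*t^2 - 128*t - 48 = 110*a - 8*t^3 + t^2*(40*a - 3) + t*(135*a + 59) + 66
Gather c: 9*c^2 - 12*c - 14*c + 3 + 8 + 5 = 9*c^2 - 26*c + 16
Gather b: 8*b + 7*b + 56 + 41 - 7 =15*b + 90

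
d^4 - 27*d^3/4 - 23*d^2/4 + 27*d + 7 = (d - 7)*(d - 2)*(d + 1/4)*(d + 2)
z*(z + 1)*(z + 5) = z^3 + 6*z^2 + 5*z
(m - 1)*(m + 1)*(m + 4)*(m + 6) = m^4 + 10*m^3 + 23*m^2 - 10*m - 24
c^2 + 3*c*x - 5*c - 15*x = (c - 5)*(c + 3*x)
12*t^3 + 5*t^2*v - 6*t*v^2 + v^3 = (-4*t + v)*(-3*t + v)*(t + v)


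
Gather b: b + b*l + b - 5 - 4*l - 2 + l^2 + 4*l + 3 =b*(l + 2) + l^2 - 4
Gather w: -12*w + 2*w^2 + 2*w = 2*w^2 - 10*w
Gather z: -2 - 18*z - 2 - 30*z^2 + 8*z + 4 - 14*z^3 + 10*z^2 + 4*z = -14*z^3 - 20*z^2 - 6*z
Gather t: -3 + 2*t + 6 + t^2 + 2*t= t^2 + 4*t + 3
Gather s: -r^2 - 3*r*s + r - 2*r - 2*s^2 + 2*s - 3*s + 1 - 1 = -r^2 - r - 2*s^2 + s*(-3*r - 1)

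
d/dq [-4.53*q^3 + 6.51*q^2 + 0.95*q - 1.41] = -13.59*q^2 + 13.02*q + 0.95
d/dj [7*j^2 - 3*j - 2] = 14*j - 3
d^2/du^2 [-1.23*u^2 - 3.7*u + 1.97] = -2.46000000000000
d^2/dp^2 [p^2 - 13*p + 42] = 2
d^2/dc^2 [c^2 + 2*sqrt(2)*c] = 2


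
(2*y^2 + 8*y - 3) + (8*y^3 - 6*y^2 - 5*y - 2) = 8*y^3 - 4*y^2 + 3*y - 5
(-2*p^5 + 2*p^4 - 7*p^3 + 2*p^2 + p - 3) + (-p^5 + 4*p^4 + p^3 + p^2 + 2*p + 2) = -3*p^5 + 6*p^4 - 6*p^3 + 3*p^2 + 3*p - 1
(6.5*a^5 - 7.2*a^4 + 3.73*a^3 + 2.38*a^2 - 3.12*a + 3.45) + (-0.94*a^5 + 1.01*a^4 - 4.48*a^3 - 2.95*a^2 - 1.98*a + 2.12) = 5.56*a^5 - 6.19*a^4 - 0.75*a^3 - 0.57*a^2 - 5.1*a + 5.57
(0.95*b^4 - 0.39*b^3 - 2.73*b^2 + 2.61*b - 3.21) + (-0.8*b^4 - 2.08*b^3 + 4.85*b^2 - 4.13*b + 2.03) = 0.15*b^4 - 2.47*b^3 + 2.12*b^2 - 1.52*b - 1.18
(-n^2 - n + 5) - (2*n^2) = -3*n^2 - n + 5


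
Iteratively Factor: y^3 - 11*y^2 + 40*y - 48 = (y - 4)*(y^2 - 7*y + 12) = (y - 4)^2*(y - 3)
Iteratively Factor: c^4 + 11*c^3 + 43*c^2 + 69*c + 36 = (c + 4)*(c^3 + 7*c^2 + 15*c + 9) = (c + 1)*(c + 4)*(c^2 + 6*c + 9) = (c + 1)*(c + 3)*(c + 4)*(c + 3)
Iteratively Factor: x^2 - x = (x)*(x - 1)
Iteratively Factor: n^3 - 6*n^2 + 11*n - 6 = (n - 2)*(n^2 - 4*n + 3) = (n - 2)*(n - 1)*(n - 3)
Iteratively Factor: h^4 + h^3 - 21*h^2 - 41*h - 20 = (h + 1)*(h^3 - 21*h - 20) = (h - 5)*(h + 1)*(h^2 + 5*h + 4) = (h - 5)*(h + 1)*(h + 4)*(h + 1)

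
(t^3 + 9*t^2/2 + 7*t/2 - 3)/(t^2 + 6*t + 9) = (t^2 + 3*t/2 - 1)/(t + 3)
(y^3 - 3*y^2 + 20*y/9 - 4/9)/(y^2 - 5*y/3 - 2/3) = (9*y^2 - 9*y + 2)/(3*(3*y + 1))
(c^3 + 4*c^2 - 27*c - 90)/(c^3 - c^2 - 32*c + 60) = (c + 3)/(c - 2)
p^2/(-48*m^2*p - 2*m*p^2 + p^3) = p/(-48*m^2 - 2*m*p + p^2)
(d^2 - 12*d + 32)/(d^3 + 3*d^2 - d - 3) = (d^2 - 12*d + 32)/(d^3 + 3*d^2 - d - 3)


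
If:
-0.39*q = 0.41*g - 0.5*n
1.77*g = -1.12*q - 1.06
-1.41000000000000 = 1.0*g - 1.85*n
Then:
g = -1.57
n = -0.09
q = 1.54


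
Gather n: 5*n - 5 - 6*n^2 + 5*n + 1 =-6*n^2 + 10*n - 4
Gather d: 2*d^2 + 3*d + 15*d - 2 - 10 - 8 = 2*d^2 + 18*d - 20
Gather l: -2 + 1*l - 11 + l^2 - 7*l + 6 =l^2 - 6*l - 7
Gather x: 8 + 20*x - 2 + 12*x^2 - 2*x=12*x^2 + 18*x + 6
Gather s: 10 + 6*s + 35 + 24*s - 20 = 30*s + 25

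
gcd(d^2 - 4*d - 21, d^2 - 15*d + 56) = d - 7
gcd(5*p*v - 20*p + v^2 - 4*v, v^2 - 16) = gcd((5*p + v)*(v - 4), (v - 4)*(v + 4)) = v - 4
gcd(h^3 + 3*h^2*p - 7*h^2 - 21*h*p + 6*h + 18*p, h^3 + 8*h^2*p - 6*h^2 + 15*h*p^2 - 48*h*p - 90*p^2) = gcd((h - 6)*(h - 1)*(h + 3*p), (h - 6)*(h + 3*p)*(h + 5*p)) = h^2 + 3*h*p - 6*h - 18*p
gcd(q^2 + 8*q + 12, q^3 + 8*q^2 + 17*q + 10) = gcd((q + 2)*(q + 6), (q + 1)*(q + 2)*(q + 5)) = q + 2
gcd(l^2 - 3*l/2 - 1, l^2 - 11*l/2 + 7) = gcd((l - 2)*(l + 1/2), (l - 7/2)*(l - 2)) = l - 2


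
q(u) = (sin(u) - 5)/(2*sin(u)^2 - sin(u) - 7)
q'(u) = (-4*sin(u)*cos(u) + cos(u))*(sin(u) - 5)/(2*sin(u)^2 - sin(u) - 7)^2 + cos(u)/(2*sin(u)^2 - sin(u) - 7)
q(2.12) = 0.65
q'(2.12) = -0.05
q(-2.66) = 0.89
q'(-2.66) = 0.52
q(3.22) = 0.73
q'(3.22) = 0.28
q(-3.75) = 0.64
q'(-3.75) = 0.02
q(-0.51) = 0.91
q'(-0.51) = -0.53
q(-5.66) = 0.64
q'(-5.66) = -0.02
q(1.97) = 0.66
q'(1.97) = -0.05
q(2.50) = 0.64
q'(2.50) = 0.01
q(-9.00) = 0.87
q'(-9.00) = 0.48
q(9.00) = 0.65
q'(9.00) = 0.07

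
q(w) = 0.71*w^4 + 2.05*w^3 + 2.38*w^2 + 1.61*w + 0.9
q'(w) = 2.84*w^3 + 6.15*w^2 + 4.76*w + 1.61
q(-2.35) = 5.31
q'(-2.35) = -12.47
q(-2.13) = 3.07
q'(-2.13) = -8.07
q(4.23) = 432.76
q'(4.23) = 346.74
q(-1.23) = 0.33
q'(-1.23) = -0.23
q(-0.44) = 0.50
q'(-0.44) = 0.46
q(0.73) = 4.34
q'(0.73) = 9.47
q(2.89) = 124.44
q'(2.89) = 135.28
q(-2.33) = 5.06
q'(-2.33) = -12.02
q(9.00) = 6360.93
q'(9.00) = 2612.96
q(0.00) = 0.90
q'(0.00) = 1.61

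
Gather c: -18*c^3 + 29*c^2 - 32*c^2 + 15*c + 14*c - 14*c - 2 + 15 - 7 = -18*c^3 - 3*c^2 + 15*c + 6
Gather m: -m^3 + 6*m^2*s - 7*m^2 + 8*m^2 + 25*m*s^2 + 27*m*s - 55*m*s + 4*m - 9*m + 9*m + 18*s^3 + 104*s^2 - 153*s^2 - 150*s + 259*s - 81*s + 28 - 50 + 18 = -m^3 + m^2*(6*s + 1) + m*(25*s^2 - 28*s + 4) + 18*s^3 - 49*s^2 + 28*s - 4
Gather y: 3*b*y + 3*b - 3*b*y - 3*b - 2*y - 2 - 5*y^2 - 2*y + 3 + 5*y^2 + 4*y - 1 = 0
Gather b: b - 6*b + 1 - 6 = -5*b - 5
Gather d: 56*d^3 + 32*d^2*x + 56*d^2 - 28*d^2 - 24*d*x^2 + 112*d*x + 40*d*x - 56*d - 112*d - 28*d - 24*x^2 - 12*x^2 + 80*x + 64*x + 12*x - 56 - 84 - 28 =56*d^3 + d^2*(32*x + 28) + d*(-24*x^2 + 152*x - 196) - 36*x^2 + 156*x - 168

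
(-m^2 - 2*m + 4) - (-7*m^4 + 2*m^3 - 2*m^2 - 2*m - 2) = 7*m^4 - 2*m^3 + m^2 + 6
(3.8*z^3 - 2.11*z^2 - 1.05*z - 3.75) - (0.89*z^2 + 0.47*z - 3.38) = 3.8*z^3 - 3.0*z^2 - 1.52*z - 0.37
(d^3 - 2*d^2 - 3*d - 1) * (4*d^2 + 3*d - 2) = 4*d^5 - 5*d^4 - 20*d^3 - 9*d^2 + 3*d + 2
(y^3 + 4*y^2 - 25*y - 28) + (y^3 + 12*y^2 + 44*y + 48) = 2*y^3 + 16*y^2 + 19*y + 20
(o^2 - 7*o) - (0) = o^2 - 7*o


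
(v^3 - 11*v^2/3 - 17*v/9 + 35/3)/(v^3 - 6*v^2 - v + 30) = (9*v^2 - 6*v - 35)/(9*(v^2 - 3*v - 10))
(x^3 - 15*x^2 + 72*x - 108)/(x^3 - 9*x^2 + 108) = (x - 3)/(x + 3)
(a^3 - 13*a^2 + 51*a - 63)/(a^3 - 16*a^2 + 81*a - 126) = (a - 3)/(a - 6)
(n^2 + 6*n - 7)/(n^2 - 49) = (n - 1)/(n - 7)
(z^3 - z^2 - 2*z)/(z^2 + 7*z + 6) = z*(z - 2)/(z + 6)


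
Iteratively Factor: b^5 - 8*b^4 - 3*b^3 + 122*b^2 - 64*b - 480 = (b + 2)*(b^4 - 10*b^3 + 17*b^2 + 88*b - 240) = (b - 5)*(b + 2)*(b^3 - 5*b^2 - 8*b + 48) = (b - 5)*(b - 4)*(b + 2)*(b^2 - b - 12) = (b - 5)*(b - 4)*(b + 2)*(b + 3)*(b - 4)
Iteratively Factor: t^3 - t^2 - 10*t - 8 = (t + 2)*(t^2 - 3*t - 4) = (t - 4)*(t + 2)*(t + 1)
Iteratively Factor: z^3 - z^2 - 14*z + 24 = (z - 2)*(z^2 + z - 12) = (z - 3)*(z - 2)*(z + 4)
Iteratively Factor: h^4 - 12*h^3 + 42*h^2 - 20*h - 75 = (h - 5)*(h^3 - 7*h^2 + 7*h + 15) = (h - 5)*(h - 3)*(h^2 - 4*h - 5) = (h - 5)^2*(h - 3)*(h + 1)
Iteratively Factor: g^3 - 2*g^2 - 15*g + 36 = (g - 3)*(g^2 + g - 12) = (g - 3)^2*(g + 4)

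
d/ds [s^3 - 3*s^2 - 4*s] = 3*s^2 - 6*s - 4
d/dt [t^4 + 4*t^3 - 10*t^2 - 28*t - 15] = 4*t^3 + 12*t^2 - 20*t - 28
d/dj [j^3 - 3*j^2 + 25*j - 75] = 3*j^2 - 6*j + 25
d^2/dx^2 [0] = 0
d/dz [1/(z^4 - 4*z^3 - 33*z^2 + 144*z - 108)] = 2*(-2*z^3 + 6*z^2 + 33*z - 72)/(-z^4 + 4*z^3 + 33*z^2 - 144*z + 108)^2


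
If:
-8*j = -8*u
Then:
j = u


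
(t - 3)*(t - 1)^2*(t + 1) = t^4 - 4*t^3 + 2*t^2 + 4*t - 3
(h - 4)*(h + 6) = h^2 + 2*h - 24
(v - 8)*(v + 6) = v^2 - 2*v - 48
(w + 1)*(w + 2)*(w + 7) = w^3 + 10*w^2 + 23*w + 14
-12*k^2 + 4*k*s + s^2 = (-2*k + s)*(6*k + s)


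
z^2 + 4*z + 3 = (z + 1)*(z + 3)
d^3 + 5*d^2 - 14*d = d*(d - 2)*(d + 7)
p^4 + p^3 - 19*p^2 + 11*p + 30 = (p - 3)*(p - 2)*(p + 1)*(p + 5)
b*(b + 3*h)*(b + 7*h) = b^3 + 10*b^2*h + 21*b*h^2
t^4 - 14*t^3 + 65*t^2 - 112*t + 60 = (t - 6)*(t - 5)*(t - 2)*(t - 1)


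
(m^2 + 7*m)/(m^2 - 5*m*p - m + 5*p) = m*(m + 7)/(m^2 - 5*m*p - m + 5*p)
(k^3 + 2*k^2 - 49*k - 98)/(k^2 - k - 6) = (k^2 - 49)/(k - 3)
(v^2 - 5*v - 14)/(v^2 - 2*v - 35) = (v + 2)/(v + 5)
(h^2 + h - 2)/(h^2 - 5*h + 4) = (h + 2)/(h - 4)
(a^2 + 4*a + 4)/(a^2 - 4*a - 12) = (a + 2)/(a - 6)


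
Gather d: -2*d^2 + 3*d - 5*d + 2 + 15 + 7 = -2*d^2 - 2*d + 24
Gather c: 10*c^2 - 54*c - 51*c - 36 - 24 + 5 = 10*c^2 - 105*c - 55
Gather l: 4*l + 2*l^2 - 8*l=2*l^2 - 4*l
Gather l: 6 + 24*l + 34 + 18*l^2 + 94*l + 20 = 18*l^2 + 118*l + 60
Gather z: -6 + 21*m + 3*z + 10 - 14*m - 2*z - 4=7*m + z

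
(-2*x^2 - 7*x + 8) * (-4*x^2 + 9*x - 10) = 8*x^4 + 10*x^3 - 75*x^2 + 142*x - 80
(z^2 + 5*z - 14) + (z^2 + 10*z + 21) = 2*z^2 + 15*z + 7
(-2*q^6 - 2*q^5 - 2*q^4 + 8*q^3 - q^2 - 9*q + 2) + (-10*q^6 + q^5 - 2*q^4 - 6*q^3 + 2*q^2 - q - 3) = -12*q^6 - q^5 - 4*q^4 + 2*q^3 + q^2 - 10*q - 1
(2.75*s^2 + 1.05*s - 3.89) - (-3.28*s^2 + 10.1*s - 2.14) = 6.03*s^2 - 9.05*s - 1.75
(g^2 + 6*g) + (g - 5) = g^2 + 7*g - 5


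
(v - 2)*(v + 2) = v^2 - 4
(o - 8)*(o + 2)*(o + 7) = o^3 + o^2 - 58*o - 112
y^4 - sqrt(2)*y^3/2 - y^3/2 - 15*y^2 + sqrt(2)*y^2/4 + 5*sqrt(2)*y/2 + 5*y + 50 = (y - 5/2)*(y + 2)*(y - 5*sqrt(2)/2)*(y + 2*sqrt(2))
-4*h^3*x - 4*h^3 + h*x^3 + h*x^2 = (-2*h + x)*(2*h + x)*(h*x + h)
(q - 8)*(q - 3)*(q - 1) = q^3 - 12*q^2 + 35*q - 24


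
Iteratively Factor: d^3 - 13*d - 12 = (d - 4)*(d^2 + 4*d + 3) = (d - 4)*(d + 1)*(d + 3)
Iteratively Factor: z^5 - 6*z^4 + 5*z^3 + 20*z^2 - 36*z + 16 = (z - 1)*(z^4 - 5*z^3 + 20*z - 16) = (z - 4)*(z - 1)*(z^3 - z^2 - 4*z + 4) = (z - 4)*(z - 2)*(z - 1)*(z^2 + z - 2) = (z - 4)*(z - 2)*(z - 1)*(z + 2)*(z - 1)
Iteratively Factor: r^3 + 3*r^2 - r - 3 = (r - 1)*(r^2 + 4*r + 3) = (r - 1)*(r + 3)*(r + 1)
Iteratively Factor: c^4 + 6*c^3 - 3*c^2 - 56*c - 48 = (c - 3)*(c^3 + 9*c^2 + 24*c + 16) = (c - 3)*(c + 1)*(c^2 + 8*c + 16) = (c - 3)*(c + 1)*(c + 4)*(c + 4)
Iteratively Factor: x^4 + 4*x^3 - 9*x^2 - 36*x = (x - 3)*(x^3 + 7*x^2 + 12*x) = x*(x - 3)*(x^2 + 7*x + 12) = x*(x - 3)*(x + 4)*(x + 3)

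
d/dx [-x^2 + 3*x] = 3 - 2*x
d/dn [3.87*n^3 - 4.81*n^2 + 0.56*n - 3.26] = 11.61*n^2 - 9.62*n + 0.56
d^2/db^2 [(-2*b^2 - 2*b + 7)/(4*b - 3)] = 140/(64*b^3 - 144*b^2 + 108*b - 27)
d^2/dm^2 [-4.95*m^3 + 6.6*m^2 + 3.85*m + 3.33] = 13.2 - 29.7*m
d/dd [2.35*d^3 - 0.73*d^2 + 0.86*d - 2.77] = 7.05*d^2 - 1.46*d + 0.86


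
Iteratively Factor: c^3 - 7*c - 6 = (c - 3)*(c^2 + 3*c + 2) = (c - 3)*(c + 1)*(c + 2)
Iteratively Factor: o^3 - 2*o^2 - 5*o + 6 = (o + 2)*(o^2 - 4*o + 3) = (o - 1)*(o + 2)*(o - 3)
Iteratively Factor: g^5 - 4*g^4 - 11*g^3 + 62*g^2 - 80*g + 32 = (g - 1)*(g^4 - 3*g^3 - 14*g^2 + 48*g - 32) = (g - 1)^2*(g^3 - 2*g^2 - 16*g + 32) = (g - 4)*(g - 1)^2*(g^2 + 2*g - 8) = (g - 4)*(g - 2)*(g - 1)^2*(g + 4)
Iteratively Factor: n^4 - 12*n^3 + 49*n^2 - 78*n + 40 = (n - 5)*(n^3 - 7*n^2 + 14*n - 8) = (n - 5)*(n - 1)*(n^2 - 6*n + 8) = (n - 5)*(n - 2)*(n - 1)*(n - 4)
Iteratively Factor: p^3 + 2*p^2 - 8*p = (p - 2)*(p^2 + 4*p) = p*(p - 2)*(p + 4)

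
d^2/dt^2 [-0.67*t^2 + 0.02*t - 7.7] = -1.34000000000000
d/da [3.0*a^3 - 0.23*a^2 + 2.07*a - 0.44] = 9.0*a^2 - 0.46*a + 2.07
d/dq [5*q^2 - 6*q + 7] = 10*q - 6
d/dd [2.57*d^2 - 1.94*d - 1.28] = 5.14*d - 1.94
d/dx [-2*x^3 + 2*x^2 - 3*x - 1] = -6*x^2 + 4*x - 3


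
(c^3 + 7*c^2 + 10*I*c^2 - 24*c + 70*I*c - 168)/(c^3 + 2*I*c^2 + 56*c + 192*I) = (c + 7)/(c - 8*I)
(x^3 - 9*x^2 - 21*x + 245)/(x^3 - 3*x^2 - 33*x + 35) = (x - 7)/(x - 1)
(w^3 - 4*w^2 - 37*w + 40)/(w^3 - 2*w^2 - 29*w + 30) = (w - 8)/(w - 6)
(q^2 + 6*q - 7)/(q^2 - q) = (q + 7)/q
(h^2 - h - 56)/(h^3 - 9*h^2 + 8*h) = (h + 7)/(h*(h - 1))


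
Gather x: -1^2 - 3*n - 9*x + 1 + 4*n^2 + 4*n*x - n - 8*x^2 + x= 4*n^2 - 4*n - 8*x^2 + x*(4*n - 8)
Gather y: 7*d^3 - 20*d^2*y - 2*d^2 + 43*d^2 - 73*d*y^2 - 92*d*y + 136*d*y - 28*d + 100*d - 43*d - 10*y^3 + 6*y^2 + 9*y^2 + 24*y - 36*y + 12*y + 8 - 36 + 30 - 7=7*d^3 + 41*d^2 + 29*d - 10*y^3 + y^2*(15 - 73*d) + y*(-20*d^2 + 44*d) - 5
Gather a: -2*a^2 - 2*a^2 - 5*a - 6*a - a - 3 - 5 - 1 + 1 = -4*a^2 - 12*a - 8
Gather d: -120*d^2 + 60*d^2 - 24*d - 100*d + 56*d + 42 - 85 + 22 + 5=-60*d^2 - 68*d - 16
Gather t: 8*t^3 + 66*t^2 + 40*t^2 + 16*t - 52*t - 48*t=8*t^3 + 106*t^2 - 84*t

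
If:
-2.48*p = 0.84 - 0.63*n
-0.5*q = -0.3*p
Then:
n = 6.56084656084656*q + 1.33333333333333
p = 1.66666666666667*q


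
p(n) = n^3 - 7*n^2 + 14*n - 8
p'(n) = 3*n^2 - 14*n + 14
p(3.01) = -2.01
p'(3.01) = -0.96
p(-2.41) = -96.39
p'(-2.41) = 65.16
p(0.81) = -0.72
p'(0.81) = 4.63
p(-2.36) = -93.17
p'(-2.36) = 63.75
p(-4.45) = -297.04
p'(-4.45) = 135.71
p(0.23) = -5.14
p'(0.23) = 10.94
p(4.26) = 1.92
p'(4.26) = 8.80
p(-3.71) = -207.35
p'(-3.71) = 107.23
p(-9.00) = -1430.00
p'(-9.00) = 383.00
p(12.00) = 880.00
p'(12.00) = 278.00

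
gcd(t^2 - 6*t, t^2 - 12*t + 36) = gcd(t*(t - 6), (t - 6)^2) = t - 6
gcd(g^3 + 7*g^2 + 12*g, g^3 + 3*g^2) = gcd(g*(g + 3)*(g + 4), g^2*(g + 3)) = g^2 + 3*g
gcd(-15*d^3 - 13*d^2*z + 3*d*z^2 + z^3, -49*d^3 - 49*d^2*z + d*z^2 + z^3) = d + z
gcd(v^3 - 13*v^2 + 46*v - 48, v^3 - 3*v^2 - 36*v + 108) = v - 3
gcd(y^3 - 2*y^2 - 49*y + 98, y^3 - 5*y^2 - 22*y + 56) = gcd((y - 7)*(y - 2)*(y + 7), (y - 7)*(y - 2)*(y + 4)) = y^2 - 9*y + 14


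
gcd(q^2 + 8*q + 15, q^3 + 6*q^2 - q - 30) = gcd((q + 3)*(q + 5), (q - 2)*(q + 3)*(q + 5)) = q^2 + 8*q + 15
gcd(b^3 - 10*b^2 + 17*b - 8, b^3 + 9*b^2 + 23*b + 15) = 1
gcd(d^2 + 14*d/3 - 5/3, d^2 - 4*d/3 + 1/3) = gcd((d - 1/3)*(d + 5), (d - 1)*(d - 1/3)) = d - 1/3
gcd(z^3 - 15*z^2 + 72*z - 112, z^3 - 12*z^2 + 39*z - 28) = z^2 - 11*z + 28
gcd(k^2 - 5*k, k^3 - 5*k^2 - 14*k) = k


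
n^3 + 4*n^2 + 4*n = n*(n + 2)^2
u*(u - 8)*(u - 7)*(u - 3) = u^4 - 18*u^3 + 101*u^2 - 168*u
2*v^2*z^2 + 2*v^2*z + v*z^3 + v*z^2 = z*(2*v + z)*(v*z + v)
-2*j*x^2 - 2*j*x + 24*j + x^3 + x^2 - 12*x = (-2*j + x)*(x - 3)*(x + 4)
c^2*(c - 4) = c^3 - 4*c^2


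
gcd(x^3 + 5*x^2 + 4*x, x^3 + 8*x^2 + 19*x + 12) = x^2 + 5*x + 4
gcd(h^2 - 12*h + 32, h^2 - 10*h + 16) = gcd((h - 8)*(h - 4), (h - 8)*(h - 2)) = h - 8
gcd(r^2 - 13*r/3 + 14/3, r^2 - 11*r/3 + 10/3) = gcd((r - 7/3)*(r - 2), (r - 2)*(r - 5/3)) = r - 2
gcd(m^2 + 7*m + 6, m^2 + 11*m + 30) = m + 6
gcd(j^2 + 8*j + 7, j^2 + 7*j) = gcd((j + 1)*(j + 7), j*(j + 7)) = j + 7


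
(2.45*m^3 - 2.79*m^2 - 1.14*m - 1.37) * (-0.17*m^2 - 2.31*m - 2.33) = -0.4165*m^5 - 5.1852*m^4 + 0.9302*m^3 + 9.367*m^2 + 5.8209*m + 3.1921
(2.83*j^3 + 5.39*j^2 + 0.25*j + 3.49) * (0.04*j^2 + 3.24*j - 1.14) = 0.1132*j^5 + 9.3848*j^4 + 14.2474*j^3 - 5.195*j^2 + 11.0226*j - 3.9786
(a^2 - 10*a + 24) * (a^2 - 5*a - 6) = a^4 - 15*a^3 + 68*a^2 - 60*a - 144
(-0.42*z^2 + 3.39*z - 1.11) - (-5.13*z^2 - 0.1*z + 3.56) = 4.71*z^2 + 3.49*z - 4.67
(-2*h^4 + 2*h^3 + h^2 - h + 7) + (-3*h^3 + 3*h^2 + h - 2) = -2*h^4 - h^3 + 4*h^2 + 5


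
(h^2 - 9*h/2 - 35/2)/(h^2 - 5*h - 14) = (h + 5/2)/(h + 2)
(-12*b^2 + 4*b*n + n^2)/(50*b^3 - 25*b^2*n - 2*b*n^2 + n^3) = (-6*b - n)/(25*b^2 - n^2)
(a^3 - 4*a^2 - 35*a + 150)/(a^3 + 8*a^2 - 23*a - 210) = (a - 5)/(a + 7)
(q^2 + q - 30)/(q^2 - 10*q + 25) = (q + 6)/(q - 5)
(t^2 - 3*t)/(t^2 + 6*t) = (t - 3)/(t + 6)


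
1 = 1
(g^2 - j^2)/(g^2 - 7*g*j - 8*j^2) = (g - j)/(g - 8*j)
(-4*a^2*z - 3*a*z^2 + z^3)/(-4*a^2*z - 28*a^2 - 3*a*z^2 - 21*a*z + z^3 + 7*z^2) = z/(z + 7)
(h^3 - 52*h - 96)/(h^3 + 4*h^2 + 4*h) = (h^2 - 2*h - 48)/(h*(h + 2))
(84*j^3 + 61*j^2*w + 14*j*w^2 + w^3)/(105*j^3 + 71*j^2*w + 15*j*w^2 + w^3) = (4*j + w)/(5*j + w)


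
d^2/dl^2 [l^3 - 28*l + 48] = 6*l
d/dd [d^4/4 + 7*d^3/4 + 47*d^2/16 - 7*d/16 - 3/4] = d^3 + 21*d^2/4 + 47*d/8 - 7/16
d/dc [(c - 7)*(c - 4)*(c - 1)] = 3*c^2 - 24*c + 39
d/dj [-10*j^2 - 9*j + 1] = -20*j - 9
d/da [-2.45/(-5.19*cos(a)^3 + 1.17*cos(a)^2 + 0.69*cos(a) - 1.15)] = (38.1465*cos(a)^2 - 5.733*cos(a) - 1.6905)*sin(a)/(5.19*cos(a)^3 - 1.17*cos(a)^2 - 0.69*cos(a) + 1.15)^2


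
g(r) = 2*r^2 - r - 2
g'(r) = 4*r - 1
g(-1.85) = 6.70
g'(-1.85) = -8.40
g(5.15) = 45.90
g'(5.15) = 19.60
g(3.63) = 20.72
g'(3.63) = 13.52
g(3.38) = 17.47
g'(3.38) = 12.52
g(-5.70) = 68.68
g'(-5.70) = -23.80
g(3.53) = 19.39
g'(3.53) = 13.12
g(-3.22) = 21.96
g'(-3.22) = -13.88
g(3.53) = 19.39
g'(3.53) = 13.12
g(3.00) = 13.00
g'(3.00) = 11.00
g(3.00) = 13.00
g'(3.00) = 11.00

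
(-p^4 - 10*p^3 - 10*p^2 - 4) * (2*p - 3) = -2*p^5 - 17*p^4 + 10*p^3 + 30*p^2 - 8*p + 12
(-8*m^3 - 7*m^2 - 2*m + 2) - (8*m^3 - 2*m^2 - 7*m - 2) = -16*m^3 - 5*m^2 + 5*m + 4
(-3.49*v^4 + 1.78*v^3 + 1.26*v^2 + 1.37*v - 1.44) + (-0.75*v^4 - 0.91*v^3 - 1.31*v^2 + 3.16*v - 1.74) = -4.24*v^4 + 0.87*v^3 - 0.05*v^2 + 4.53*v - 3.18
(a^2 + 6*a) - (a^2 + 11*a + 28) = -5*a - 28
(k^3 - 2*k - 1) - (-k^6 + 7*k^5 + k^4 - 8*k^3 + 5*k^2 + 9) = k^6 - 7*k^5 - k^4 + 9*k^3 - 5*k^2 - 2*k - 10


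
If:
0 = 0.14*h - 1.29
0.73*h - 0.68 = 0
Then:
No Solution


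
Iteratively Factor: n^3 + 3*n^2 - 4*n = (n + 4)*(n^2 - n) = (n - 1)*(n + 4)*(n)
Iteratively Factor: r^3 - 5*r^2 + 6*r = (r - 2)*(r^2 - 3*r) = (r - 3)*(r - 2)*(r)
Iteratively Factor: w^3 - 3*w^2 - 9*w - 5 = (w + 1)*(w^2 - 4*w - 5) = (w + 1)^2*(w - 5)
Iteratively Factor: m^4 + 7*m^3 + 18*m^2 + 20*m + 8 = (m + 1)*(m^3 + 6*m^2 + 12*m + 8) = (m + 1)*(m + 2)*(m^2 + 4*m + 4) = (m + 1)*(m + 2)^2*(m + 2)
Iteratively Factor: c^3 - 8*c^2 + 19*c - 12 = (c - 4)*(c^2 - 4*c + 3) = (c - 4)*(c - 3)*(c - 1)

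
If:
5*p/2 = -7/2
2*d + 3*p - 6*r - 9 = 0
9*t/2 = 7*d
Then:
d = 9*t/14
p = -7/5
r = 3*t/14 - 11/5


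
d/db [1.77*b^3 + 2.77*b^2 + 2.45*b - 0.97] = 5.31*b^2 + 5.54*b + 2.45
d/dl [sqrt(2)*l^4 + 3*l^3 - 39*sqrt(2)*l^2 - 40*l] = 4*sqrt(2)*l^3 + 9*l^2 - 78*sqrt(2)*l - 40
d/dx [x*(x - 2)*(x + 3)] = 3*x^2 + 2*x - 6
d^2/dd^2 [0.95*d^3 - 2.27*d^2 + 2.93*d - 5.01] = 5.7*d - 4.54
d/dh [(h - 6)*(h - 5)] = 2*h - 11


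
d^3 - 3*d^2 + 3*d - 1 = (d - 1)^3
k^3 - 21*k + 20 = (k - 4)*(k - 1)*(k + 5)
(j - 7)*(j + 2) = j^2 - 5*j - 14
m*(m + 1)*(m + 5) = m^3 + 6*m^2 + 5*m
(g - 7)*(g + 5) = g^2 - 2*g - 35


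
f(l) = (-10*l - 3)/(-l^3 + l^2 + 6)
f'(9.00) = -0.04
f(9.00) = 0.14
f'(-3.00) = 0.27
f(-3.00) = 0.64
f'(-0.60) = -1.36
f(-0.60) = 0.46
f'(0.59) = -1.60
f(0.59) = -1.45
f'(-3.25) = 0.24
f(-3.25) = 0.58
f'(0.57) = -1.59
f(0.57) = -1.42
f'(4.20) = -0.59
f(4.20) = 0.89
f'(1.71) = -9.54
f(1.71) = -5.12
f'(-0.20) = -1.67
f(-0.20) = -0.17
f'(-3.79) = 0.18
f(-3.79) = 0.47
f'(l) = (-10*l - 3)*(3*l^2 - 2*l)/(-l^3 + l^2 + 6)^2 - 10/(-l^3 + l^2 + 6) = (10*l^3 - 10*l^2 - l*(3*l - 2)*(10*l + 3) - 60)/(-l^3 + l^2 + 6)^2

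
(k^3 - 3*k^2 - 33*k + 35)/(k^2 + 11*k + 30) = (k^2 - 8*k + 7)/(k + 6)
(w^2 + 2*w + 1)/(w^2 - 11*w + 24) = (w^2 + 2*w + 1)/(w^2 - 11*w + 24)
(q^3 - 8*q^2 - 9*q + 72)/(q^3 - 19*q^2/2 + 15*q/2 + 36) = 2*(q + 3)/(2*q + 3)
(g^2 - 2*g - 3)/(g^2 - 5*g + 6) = (g + 1)/(g - 2)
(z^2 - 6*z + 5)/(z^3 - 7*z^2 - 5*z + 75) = (z - 1)/(z^2 - 2*z - 15)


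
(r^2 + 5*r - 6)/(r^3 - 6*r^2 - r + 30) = (r^2 + 5*r - 6)/(r^3 - 6*r^2 - r + 30)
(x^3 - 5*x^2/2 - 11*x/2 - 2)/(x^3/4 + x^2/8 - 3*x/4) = 4*(2*x^3 - 5*x^2 - 11*x - 4)/(x*(2*x^2 + x - 6))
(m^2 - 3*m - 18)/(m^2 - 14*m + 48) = (m + 3)/(m - 8)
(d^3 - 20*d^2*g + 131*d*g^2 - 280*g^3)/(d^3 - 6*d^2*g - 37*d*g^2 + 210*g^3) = (d - 8*g)/(d + 6*g)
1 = 1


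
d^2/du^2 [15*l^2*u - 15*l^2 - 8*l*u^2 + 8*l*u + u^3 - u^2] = -16*l + 6*u - 2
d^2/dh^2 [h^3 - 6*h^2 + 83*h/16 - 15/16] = 6*h - 12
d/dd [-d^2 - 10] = -2*d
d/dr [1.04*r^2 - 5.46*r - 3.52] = 2.08*r - 5.46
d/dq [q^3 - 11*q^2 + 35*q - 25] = 3*q^2 - 22*q + 35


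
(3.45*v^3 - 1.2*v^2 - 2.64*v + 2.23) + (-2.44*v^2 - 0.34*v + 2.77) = 3.45*v^3 - 3.64*v^2 - 2.98*v + 5.0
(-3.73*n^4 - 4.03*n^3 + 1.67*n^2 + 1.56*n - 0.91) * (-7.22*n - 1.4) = 26.9306*n^5 + 34.3186*n^4 - 6.4154*n^3 - 13.6012*n^2 + 4.3862*n + 1.274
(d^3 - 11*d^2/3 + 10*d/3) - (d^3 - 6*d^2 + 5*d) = 7*d^2/3 - 5*d/3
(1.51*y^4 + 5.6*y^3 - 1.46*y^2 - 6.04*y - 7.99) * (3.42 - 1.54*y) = -2.3254*y^5 - 3.4598*y^4 + 21.4004*y^3 + 4.3084*y^2 - 8.3522*y - 27.3258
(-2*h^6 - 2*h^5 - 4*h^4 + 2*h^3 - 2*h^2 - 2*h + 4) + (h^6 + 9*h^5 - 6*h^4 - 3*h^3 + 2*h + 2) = -h^6 + 7*h^5 - 10*h^4 - h^3 - 2*h^2 + 6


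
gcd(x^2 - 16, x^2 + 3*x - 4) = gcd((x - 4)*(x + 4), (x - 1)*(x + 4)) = x + 4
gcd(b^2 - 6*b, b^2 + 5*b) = b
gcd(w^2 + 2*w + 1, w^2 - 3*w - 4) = w + 1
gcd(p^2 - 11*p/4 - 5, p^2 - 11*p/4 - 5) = p^2 - 11*p/4 - 5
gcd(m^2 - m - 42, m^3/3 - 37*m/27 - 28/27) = 1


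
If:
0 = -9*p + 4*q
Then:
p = 4*q/9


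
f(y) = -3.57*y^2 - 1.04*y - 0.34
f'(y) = -7.14*y - 1.04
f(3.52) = -48.23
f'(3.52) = -26.17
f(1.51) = -10.05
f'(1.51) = -11.82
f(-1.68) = -8.67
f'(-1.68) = 10.96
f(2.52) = -25.63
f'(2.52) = -19.03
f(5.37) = -108.87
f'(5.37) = -39.38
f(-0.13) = -0.27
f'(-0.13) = -0.11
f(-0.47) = -0.64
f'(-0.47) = 2.32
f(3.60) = -50.35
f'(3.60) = -26.74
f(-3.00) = -29.35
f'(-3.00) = 20.38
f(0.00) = -0.34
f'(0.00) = -1.04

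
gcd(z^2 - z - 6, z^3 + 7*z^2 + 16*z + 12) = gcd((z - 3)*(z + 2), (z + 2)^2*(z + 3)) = z + 2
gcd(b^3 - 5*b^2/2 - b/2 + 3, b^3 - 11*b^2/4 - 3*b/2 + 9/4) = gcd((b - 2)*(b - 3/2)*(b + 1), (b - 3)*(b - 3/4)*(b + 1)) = b + 1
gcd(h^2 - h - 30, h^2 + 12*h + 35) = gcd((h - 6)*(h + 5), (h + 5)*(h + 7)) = h + 5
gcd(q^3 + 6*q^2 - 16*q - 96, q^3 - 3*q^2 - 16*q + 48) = q^2 - 16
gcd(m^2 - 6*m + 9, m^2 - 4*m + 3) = m - 3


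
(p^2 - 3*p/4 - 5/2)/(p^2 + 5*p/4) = (p - 2)/p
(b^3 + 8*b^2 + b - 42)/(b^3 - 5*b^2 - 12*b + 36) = (b + 7)/(b - 6)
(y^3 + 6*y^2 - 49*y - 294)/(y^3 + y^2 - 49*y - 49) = (y + 6)/(y + 1)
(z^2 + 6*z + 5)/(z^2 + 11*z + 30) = (z + 1)/(z + 6)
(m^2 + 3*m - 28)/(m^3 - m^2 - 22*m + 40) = (m + 7)/(m^2 + 3*m - 10)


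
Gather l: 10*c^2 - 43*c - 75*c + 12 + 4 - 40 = 10*c^2 - 118*c - 24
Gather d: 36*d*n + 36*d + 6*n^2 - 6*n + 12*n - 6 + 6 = d*(36*n + 36) + 6*n^2 + 6*n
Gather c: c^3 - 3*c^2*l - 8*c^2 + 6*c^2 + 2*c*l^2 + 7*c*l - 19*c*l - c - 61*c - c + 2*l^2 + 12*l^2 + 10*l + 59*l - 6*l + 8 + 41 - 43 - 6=c^3 + c^2*(-3*l - 2) + c*(2*l^2 - 12*l - 63) + 14*l^2 + 63*l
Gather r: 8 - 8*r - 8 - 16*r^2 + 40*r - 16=-16*r^2 + 32*r - 16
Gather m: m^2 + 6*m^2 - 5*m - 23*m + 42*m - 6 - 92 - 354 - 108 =7*m^2 + 14*m - 560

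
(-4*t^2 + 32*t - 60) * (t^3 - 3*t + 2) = -4*t^5 + 32*t^4 - 48*t^3 - 104*t^2 + 244*t - 120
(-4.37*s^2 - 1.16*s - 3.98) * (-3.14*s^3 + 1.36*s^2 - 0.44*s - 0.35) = 13.7218*s^5 - 2.3008*s^4 + 12.8424*s^3 - 3.3729*s^2 + 2.1572*s + 1.393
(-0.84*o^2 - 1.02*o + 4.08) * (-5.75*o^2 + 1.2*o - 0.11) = 4.83*o^4 + 4.857*o^3 - 24.5916*o^2 + 5.0082*o - 0.4488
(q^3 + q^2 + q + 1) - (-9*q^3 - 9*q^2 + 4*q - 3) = 10*q^3 + 10*q^2 - 3*q + 4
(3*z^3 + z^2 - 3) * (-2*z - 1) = -6*z^4 - 5*z^3 - z^2 + 6*z + 3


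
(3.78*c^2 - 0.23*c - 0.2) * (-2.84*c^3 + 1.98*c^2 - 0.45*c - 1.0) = -10.7352*c^5 + 8.1376*c^4 - 1.5884*c^3 - 4.0725*c^2 + 0.32*c + 0.2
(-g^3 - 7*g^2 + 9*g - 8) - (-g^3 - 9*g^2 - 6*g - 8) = 2*g^2 + 15*g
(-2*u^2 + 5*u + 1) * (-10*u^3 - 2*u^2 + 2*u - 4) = 20*u^5 - 46*u^4 - 24*u^3 + 16*u^2 - 18*u - 4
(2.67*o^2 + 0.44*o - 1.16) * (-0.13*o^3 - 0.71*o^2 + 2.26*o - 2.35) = -0.3471*o^5 - 1.9529*o^4 + 5.8726*o^3 - 4.4565*o^2 - 3.6556*o + 2.726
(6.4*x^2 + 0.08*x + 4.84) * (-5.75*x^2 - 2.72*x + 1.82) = -36.8*x^4 - 17.868*x^3 - 16.3996*x^2 - 13.0192*x + 8.8088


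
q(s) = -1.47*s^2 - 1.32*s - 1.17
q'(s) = -2.94*s - 1.32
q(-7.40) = -71.90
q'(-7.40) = 20.44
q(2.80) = -16.39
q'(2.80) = -9.55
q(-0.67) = -0.95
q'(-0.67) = 0.65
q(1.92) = -9.12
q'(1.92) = -6.96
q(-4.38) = -23.59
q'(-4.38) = 11.56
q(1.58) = -6.93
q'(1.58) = -5.97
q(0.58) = -2.43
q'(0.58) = -3.03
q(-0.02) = -1.14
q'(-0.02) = -1.26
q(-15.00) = -312.12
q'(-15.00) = 42.78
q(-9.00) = -108.36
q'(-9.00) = 25.14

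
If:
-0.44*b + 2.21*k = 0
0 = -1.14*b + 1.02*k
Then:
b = 0.00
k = 0.00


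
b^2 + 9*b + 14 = (b + 2)*(b + 7)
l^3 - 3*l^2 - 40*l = l*(l - 8)*(l + 5)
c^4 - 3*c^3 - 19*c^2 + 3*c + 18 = (c - 6)*(c - 1)*(c + 1)*(c + 3)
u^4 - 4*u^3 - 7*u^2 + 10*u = u*(u - 5)*(u - 1)*(u + 2)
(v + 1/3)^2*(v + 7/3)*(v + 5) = v^4 + 8*v^3 + 50*v^2/3 + 232*v/27 + 35/27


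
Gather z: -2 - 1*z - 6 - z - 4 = -2*z - 12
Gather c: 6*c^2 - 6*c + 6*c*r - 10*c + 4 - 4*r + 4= 6*c^2 + c*(6*r - 16) - 4*r + 8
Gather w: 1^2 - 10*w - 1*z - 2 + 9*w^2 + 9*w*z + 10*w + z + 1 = 9*w^2 + 9*w*z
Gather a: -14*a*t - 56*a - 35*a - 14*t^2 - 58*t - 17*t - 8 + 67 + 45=a*(-14*t - 91) - 14*t^2 - 75*t + 104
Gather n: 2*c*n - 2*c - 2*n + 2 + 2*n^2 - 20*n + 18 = -2*c + 2*n^2 + n*(2*c - 22) + 20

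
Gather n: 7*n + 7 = 7*n + 7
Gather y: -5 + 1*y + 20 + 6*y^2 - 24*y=6*y^2 - 23*y + 15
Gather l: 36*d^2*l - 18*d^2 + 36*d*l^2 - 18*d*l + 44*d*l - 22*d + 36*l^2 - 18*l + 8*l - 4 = -18*d^2 - 22*d + l^2*(36*d + 36) + l*(36*d^2 + 26*d - 10) - 4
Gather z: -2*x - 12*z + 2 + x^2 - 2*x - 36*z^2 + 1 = x^2 - 4*x - 36*z^2 - 12*z + 3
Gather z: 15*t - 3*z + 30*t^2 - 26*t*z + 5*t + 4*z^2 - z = 30*t^2 + 20*t + 4*z^2 + z*(-26*t - 4)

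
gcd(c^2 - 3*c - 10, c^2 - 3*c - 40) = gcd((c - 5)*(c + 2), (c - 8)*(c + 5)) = 1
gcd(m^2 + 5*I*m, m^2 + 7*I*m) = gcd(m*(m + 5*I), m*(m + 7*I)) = m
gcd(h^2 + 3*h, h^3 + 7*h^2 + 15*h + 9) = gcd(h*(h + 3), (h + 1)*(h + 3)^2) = h + 3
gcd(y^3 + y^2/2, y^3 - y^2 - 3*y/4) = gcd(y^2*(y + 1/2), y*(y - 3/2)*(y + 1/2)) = y^2 + y/2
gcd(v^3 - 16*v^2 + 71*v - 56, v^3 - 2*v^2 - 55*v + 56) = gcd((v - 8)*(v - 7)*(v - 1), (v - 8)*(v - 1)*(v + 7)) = v^2 - 9*v + 8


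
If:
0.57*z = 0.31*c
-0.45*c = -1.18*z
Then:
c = 0.00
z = 0.00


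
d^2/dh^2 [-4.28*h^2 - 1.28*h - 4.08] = -8.56000000000000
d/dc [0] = 0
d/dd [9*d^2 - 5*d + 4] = 18*d - 5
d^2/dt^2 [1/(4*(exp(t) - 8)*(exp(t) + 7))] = (4*exp(3*t) - 3*exp(2*t) + 225*exp(t) - 56)*exp(t)/(4*(exp(6*t) - 3*exp(5*t) - 165*exp(4*t) + 335*exp(3*t) + 9240*exp(2*t) - 9408*exp(t) - 175616))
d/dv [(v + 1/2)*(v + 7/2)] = 2*v + 4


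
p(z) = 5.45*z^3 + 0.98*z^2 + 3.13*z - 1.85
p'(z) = 16.35*z^2 + 1.96*z + 3.13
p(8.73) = 3726.26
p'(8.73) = 1266.32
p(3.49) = 252.68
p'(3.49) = 209.12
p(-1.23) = -14.36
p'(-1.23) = 25.46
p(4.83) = 650.23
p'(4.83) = 394.02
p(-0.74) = -5.84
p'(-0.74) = 10.63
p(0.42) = 0.04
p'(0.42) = 6.84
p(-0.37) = -3.15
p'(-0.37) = 4.64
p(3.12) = 182.98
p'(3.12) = 168.40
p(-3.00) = -149.57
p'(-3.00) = 144.40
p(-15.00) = -18222.05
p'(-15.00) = 3652.48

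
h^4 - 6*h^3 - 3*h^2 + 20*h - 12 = (h - 6)*(h - 1)^2*(h + 2)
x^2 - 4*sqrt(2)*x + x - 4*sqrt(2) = (x + 1)*(x - 4*sqrt(2))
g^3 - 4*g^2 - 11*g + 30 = (g - 5)*(g - 2)*(g + 3)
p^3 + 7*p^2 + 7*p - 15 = (p - 1)*(p + 3)*(p + 5)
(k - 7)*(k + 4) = k^2 - 3*k - 28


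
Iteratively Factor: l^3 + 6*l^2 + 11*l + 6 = (l + 3)*(l^2 + 3*l + 2) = (l + 1)*(l + 3)*(l + 2)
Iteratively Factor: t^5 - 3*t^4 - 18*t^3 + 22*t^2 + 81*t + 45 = (t + 1)*(t^4 - 4*t^3 - 14*t^2 + 36*t + 45) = (t + 1)*(t + 3)*(t^3 - 7*t^2 + 7*t + 15) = (t + 1)^2*(t + 3)*(t^2 - 8*t + 15) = (t - 5)*(t + 1)^2*(t + 3)*(t - 3)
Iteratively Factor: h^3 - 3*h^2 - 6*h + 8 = (h - 4)*(h^2 + h - 2) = (h - 4)*(h - 1)*(h + 2)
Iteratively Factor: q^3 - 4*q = (q + 2)*(q^2 - 2*q) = (q - 2)*(q + 2)*(q)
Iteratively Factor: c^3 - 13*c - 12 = (c - 4)*(c^2 + 4*c + 3) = (c - 4)*(c + 3)*(c + 1)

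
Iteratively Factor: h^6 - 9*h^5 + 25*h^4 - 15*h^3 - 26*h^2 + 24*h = (h + 1)*(h^5 - 10*h^4 + 35*h^3 - 50*h^2 + 24*h) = (h - 3)*(h + 1)*(h^4 - 7*h^3 + 14*h^2 - 8*h) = (h - 3)*(h - 1)*(h + 1)*(h^3 - 6*h^2 + 8*h) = (h - 4)*(h - 3)*(h - 1)*(h + 1)*(h^2 - 2*h) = (h - 4)*(h - 3)*(h - 2)*(h - 1)*(h + 1)*(h)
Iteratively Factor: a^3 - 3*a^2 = (a)*(a^2 - 3*a) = a*(a - 3)*(a)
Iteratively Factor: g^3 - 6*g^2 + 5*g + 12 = (g - 4)*(g^2 - 2*g - 3) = (g - 4)*(g + 1)*(g - 3)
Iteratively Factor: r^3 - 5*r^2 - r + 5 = (r - 5)*(r^2 - 1) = (r - 5)*(r + 1)*(r - 1)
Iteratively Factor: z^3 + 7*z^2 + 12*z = (z + 4)*(z^2 + 3*z) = (z + 3)*(z + 4)*(z)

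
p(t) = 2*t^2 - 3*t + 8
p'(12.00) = 45.00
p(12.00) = 260.00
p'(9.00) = 33.00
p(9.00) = 143.00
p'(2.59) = 7.36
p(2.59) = 13.65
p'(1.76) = 4.04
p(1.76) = 8.92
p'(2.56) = 7.24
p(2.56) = 13.43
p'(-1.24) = -7.96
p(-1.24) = 14.80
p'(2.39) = 6.56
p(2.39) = 12.25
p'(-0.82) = -6.28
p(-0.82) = 11.80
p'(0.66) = -0.36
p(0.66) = 6.89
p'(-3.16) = -15.64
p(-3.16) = 37.45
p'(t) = 4*t - 3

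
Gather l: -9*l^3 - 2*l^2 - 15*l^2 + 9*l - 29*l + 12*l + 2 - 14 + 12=-9*l^3 - 17*l^2 - 8*l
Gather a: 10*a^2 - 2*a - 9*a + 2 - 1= 10*a^2 - 11*a + 1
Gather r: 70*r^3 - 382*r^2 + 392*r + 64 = 70*r^3 - 382*r^2 + 392*r + 64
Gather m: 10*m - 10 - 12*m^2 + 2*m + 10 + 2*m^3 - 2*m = 2*m^3 - 12*m^2 + 10*m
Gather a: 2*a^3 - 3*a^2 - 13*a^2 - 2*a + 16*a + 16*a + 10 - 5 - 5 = 2*a^3 - 16*a^2 + 30*a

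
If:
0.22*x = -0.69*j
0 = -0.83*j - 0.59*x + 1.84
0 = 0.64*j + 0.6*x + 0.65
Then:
No Solution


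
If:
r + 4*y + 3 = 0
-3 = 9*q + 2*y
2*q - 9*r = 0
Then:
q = -27/160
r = -3/80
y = -237/320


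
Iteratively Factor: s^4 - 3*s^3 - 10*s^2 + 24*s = (s)*(s^3 - 3*s^2 - 10*s + 24) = s*(s - 2)*(s^2 - s - 12) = s*(s - 2)*(s + 3)*(s - 4)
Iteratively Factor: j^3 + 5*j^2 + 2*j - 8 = (j + 4)*(j^2 + j - 2) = (j + 2)*(j + 4)*(j - 1)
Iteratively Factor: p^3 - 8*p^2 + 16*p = (p)*(p^2 - 8*p + 16) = p*(p - 4)*(p - 4)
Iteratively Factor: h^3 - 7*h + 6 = (h + 3)*(h^2 - 3*h + 2) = (h - 2)*(h + 3)*(h - 1)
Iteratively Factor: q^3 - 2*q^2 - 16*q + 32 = (q + 4)*(q^2 - 6*q + 8) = (q - 2)*(q + 4)*(q - 4)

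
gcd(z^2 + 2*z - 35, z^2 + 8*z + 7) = z + 7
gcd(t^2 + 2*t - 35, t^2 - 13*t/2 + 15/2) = t - 5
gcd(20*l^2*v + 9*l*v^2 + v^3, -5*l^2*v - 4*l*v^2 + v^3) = v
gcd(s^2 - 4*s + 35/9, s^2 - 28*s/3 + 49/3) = s - 7/3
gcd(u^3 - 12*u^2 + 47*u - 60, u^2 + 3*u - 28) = u - 4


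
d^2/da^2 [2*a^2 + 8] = 4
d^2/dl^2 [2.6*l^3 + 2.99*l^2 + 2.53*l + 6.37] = 15.6*l + 5.98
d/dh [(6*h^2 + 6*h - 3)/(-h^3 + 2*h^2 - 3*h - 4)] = 3*(2*h^4 + 4*h^3 - 13*h^2 - 12*h - 11)/(h^6 - 4*h^5 + 10*h^4 - 4*h^3 - 7*h^2 + 24*h + 16)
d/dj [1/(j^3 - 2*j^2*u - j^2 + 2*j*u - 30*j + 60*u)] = (-3*j^2 + 4*j*u + 2*j - 2*u + 30)/(j^3 - 2*j^2*u - j^2 + 2*j*u - 30*j + 60*u)^2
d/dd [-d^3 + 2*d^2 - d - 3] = -3*d^2 + 4*d - 1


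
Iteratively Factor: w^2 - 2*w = (w)*(w - 2)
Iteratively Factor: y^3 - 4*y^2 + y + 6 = (y + 1)*(y^2 - 5*y + 6) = (y - 3)*(y + 1)*(y - 2)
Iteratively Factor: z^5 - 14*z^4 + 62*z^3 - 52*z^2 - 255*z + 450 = (z - 3)*(z^4 - 11*z^3 + 29*z^2 + 35*z - 150) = (z - 5)*(z - 3)*(z^3 - 6*z^2 - z + 30) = (z - 5)^2*(z - 3)*(z^2 - z - 6) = (z - 5)^2*(z - 3)^2*(z + 2)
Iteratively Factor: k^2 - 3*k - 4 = (k - 4)*(k + 1)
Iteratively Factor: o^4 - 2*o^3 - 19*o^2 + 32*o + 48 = (o - 3)*(o^3 + o^2 - 16*o - 16) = (o - 3)*(o + 1)*(o^2 - 16) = (o - 3)*(o + 1)*(o + 4)*(o - 4)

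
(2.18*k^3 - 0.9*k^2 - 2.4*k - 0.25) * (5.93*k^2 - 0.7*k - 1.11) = 12.9274*k^5 - 6.863*k^4 - 16.0218*k^3 + 1.1965*k^2 + 2.839*k + 0.2775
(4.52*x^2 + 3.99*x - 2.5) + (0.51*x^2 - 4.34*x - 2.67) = 5.03*x^2 - 0.35*x - 5.17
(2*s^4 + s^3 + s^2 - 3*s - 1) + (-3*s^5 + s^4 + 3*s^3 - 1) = -3*s^5 + 3*s^4 + 4*s^3 + s^2 - 3*s - 2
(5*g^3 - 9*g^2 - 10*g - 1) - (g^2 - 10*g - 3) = 5*g^3 - 10*g^2 + 2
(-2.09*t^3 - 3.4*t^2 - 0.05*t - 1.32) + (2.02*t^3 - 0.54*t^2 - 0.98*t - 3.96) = -0.0699999999999998*t^3 - 3.94*t^2 - 1.03*t - 5.28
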